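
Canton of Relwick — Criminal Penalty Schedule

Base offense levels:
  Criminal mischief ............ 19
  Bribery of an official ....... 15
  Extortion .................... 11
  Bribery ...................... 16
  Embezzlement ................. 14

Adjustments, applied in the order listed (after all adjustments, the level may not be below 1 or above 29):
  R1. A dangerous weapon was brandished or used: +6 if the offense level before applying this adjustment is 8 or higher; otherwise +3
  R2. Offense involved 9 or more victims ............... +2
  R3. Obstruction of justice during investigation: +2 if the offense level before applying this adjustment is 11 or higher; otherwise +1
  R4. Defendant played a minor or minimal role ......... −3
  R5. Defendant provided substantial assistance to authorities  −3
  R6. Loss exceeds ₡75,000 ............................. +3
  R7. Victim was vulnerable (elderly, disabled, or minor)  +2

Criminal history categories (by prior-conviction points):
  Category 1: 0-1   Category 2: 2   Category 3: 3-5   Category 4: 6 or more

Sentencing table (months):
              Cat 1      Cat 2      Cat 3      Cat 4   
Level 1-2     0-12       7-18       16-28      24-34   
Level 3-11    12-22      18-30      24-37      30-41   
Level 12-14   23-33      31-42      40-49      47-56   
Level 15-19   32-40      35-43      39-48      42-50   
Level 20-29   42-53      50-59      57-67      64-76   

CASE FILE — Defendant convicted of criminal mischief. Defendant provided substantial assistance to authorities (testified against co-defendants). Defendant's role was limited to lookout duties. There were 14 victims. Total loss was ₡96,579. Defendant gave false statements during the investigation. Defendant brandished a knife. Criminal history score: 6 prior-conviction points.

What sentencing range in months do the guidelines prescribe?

Base offense level for criminal mischief: 19.
R1 applies (level before this adjustment is 19 ≥ 8, so +6): 19 + 6 = 25.
R2 applies: 25 + 2 = 27.
R3 applies (level before this adjustment is 27 ≥ 11, so +2): 27 + 2 = 29.
R4 applies: 29 − 3 = 26.
R5 applies: 26 − 3 = 23.
R6 applies: 23 + 3 = 26.
R7 does not apply.
Final offense level: 26.
Criminal history: 6 prior points → Category 4 (6+).
Level 26 falls in the 20-29 band.
Grid: Level 20-29 × Category 4 = 64-76 months.

64-76 months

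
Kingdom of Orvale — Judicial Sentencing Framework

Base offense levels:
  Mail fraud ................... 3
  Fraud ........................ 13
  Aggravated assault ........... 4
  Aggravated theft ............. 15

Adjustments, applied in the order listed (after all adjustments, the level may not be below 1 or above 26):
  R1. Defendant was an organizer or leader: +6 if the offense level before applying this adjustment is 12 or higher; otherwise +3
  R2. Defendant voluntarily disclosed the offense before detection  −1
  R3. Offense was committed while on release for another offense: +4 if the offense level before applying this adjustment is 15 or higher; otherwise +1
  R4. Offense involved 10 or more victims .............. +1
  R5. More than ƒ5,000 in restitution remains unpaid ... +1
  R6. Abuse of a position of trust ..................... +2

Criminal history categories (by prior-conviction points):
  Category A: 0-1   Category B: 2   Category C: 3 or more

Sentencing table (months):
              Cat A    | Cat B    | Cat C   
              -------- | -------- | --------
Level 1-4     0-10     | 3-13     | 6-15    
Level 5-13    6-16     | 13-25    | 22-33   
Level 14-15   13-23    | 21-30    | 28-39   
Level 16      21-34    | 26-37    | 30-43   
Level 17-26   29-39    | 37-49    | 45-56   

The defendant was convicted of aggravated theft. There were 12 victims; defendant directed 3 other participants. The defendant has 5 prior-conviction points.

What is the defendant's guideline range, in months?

Base offense level for aggravated theft: 15.
R1 applies (level before this adjustment is 15 ≥ 12, so +6): 15 + 6 = 21.
R2 does not apply.
R4 applies: 21 + 1 = 22.
R6 does not apply.
Final offense level: 22.
Criminal history: 5 prior points → Category C (3+).
Level 22 falls in the 17-26 band.
Grid: Level 17-26 × Category C = 45-56 months.

45-56 months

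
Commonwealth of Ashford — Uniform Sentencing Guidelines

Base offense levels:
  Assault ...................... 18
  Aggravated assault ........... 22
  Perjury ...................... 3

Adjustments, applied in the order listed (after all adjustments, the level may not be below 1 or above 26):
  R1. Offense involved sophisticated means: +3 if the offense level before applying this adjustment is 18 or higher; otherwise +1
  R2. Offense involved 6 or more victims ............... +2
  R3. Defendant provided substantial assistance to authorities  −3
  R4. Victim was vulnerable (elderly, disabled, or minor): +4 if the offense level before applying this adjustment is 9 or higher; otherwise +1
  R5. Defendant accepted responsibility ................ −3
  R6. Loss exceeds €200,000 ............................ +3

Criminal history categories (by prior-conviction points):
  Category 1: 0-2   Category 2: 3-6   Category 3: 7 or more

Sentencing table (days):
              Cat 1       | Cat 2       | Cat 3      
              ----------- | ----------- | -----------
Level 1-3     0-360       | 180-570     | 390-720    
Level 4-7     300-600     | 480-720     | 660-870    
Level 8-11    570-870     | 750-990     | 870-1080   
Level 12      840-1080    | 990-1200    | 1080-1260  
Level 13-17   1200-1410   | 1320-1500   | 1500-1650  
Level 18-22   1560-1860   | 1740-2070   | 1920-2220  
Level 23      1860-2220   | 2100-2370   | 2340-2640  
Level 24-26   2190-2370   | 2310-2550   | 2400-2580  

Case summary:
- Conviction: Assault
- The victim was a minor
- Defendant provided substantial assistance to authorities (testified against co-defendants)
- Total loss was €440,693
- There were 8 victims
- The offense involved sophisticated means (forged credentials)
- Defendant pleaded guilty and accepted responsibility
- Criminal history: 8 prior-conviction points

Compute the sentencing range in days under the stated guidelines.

2400-2580 days

Base offense level for assault: 18.
R1 applies (level before this adjustment is 18 ≥ 18, so +3): 18 + 3 = 21.
R2 applies: 21 + 2 = 23.
R3 applies: 23 − 3 = 20.
R4 applies (level before this adjustment is 20 ≥ 9, so +4): 20 + 4 = 24.
R5 applies: 24 − 3 = 21.
R6 applies: 21 + 3 = 24.
Final offense level: 24.
Criminal history: 8 prior points → Category 3 (7+).
Level 24 falls in the 24-26 band.
Grid: Level 24-26 × Category 3 = 2400-2580 days.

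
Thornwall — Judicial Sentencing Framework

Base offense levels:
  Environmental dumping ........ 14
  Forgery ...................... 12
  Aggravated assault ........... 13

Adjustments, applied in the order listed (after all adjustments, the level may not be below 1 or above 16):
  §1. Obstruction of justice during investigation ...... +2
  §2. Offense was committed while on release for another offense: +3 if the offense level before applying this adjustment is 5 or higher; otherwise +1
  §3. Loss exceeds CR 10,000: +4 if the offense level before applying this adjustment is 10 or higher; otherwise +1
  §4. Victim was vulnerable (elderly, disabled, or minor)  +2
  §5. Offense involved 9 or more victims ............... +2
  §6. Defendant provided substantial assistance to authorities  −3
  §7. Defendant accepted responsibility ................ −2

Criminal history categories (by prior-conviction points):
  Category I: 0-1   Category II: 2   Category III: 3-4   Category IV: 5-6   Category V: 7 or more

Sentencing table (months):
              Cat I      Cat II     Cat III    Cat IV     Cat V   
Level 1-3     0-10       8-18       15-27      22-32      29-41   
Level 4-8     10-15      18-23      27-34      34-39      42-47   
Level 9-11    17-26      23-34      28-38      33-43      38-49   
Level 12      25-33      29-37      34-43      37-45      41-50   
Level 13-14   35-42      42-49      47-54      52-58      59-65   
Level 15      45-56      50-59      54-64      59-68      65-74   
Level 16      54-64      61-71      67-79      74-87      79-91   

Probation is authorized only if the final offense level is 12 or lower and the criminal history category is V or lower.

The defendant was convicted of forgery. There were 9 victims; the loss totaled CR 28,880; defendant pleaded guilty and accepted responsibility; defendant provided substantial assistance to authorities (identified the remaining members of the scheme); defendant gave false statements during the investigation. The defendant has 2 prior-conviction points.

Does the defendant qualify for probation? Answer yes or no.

No

Base offense level for forgery: 12.
§1 applies: 12 + 2 = 14.
§2 does not apply.
§3 applies (level before this adjustment is 14 ≥ 10, so +4): 14 + 4 = 18.
§5 applies: 18 + 2 = 20.
§6 applies: 20 − 3 = 17.
§7 applies: 17 − 2 = 15.
Final offense level: 15.
Criminal history: 2 prior points → Category II (2).
Level 15 falls in the 15 band.
Grid: Level 15 × Category II = 50-59 months.
Probation check: level 15 > 12 and category II ≤ V → not eligible.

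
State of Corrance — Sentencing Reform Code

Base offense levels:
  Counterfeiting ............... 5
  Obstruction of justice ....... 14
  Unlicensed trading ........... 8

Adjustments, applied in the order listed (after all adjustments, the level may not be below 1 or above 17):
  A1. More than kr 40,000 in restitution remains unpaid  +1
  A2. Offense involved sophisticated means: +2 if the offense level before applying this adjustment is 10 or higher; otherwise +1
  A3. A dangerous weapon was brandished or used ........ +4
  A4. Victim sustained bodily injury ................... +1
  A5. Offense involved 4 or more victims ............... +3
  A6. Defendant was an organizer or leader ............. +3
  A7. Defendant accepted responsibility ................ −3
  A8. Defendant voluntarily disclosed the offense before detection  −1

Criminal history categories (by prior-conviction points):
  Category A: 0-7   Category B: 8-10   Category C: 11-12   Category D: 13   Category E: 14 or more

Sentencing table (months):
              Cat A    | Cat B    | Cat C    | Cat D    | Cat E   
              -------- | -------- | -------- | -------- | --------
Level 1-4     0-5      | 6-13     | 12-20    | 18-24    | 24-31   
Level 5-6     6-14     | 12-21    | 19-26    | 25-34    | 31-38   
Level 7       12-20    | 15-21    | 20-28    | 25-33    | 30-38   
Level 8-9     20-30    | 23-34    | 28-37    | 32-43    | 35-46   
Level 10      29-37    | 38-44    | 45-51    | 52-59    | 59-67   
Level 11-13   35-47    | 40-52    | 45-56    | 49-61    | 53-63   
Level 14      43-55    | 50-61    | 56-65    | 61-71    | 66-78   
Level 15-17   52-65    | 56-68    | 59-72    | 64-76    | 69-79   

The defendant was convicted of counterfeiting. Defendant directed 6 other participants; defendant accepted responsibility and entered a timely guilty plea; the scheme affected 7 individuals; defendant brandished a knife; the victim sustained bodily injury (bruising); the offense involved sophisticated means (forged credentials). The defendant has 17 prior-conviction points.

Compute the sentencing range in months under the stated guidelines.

Base offense level for counterfeiting: 5.
A2 applies (level before this adjustment is 5 < 10, so +1): 5 + 1 = 6.
A3 applies: 6 + 4 = 10.
A4 applies: 10 + 1 = 11.
A5 applies: 11 + 3 = 14.
A6 applies: 14 + 3 = 17.
A7 applies: 17 − 3 = 14.
A8 does not apply.
Final offense level: 14.
Criminal history: 17 prior points → Category E (14+).
Level 14 falls in the 14 band.
Grid: Level 14 × Category E = 66-78 months.

66-78 months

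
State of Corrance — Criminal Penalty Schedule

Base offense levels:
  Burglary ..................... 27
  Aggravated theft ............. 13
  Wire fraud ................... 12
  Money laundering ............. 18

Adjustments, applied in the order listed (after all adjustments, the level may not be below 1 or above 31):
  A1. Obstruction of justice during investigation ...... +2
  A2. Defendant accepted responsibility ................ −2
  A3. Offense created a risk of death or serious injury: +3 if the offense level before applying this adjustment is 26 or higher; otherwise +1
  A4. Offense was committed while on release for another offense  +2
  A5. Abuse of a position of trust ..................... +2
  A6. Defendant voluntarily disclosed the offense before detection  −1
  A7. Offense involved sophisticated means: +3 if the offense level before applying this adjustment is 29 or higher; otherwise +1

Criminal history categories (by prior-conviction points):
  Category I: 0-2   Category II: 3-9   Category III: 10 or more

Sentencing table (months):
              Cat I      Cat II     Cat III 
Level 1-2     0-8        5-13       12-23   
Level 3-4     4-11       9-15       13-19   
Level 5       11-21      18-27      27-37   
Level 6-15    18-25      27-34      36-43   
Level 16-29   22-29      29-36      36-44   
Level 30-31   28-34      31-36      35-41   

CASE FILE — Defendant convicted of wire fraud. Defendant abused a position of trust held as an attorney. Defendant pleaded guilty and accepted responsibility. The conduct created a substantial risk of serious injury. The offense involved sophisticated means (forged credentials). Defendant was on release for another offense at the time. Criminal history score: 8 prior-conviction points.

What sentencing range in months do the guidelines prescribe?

29-36 months

Base offense level for wire fraud: 12.
A2 applies: 12 − 2 = 10.
A3 applies (level before this adjustment is 10 < 26, so +1): 10 + 1 = 11.
A4 applies: 11 + 2 = 13.
A5 applies: 13 + 2 = 15.
A6 does not apply.
A7 applies (level before this adjustment is 15 < 29, so +1): 15 + 1 = 16.
Final offense level: 16.
Criminal history: 8 prior points → Category II (3-9).
Level 16 falls in the 16-29 band.
Grid: Level 16-29 × Category II = 29-36 months.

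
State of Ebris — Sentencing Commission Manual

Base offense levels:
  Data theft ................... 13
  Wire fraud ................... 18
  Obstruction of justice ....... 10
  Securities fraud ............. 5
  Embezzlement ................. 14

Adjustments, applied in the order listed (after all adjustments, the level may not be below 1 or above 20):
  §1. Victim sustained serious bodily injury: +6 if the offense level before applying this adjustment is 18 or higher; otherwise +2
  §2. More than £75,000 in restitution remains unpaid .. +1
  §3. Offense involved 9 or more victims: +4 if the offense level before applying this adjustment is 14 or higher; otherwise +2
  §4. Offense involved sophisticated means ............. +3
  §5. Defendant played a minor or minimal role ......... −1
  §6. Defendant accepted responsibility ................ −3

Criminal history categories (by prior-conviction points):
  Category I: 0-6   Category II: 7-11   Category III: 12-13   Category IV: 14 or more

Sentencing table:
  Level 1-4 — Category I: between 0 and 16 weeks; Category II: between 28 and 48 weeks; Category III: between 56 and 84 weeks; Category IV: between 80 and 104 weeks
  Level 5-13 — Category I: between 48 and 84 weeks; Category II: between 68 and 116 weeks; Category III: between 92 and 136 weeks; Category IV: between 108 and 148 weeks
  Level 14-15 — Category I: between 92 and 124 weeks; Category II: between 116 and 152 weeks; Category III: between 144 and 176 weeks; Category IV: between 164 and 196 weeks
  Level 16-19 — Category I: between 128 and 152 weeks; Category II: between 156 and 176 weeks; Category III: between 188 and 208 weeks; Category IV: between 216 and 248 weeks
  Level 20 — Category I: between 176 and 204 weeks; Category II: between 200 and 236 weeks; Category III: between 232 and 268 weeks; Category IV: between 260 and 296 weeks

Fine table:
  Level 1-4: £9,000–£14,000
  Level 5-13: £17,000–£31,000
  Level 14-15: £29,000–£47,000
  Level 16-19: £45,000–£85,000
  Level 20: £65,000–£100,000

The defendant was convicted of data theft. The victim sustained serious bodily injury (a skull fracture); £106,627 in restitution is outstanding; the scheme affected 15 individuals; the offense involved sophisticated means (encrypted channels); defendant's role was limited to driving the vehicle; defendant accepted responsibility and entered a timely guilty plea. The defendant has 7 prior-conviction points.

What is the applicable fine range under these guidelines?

Base offense level for data theft: 13.
§1 applies (level before this adjustment is 13 < 18, so +2): 13 + 2 = 15.
§2 applies: 15 + 1 = 16.
§3 applies (level before this adjustment is 16 ≥ 14, so +4): 16 + 4 = 20.
§4 applies: 20 + 3 = 23.
§5 applies: 23 − 1 = 22.
§6 applies: 22 − 3 = 19.
Final offense level: 19.
Level 19 falls in the 16-19 band.
Fine table: Level 16-19 → £45,000–£85,000.

£45,000–£85,000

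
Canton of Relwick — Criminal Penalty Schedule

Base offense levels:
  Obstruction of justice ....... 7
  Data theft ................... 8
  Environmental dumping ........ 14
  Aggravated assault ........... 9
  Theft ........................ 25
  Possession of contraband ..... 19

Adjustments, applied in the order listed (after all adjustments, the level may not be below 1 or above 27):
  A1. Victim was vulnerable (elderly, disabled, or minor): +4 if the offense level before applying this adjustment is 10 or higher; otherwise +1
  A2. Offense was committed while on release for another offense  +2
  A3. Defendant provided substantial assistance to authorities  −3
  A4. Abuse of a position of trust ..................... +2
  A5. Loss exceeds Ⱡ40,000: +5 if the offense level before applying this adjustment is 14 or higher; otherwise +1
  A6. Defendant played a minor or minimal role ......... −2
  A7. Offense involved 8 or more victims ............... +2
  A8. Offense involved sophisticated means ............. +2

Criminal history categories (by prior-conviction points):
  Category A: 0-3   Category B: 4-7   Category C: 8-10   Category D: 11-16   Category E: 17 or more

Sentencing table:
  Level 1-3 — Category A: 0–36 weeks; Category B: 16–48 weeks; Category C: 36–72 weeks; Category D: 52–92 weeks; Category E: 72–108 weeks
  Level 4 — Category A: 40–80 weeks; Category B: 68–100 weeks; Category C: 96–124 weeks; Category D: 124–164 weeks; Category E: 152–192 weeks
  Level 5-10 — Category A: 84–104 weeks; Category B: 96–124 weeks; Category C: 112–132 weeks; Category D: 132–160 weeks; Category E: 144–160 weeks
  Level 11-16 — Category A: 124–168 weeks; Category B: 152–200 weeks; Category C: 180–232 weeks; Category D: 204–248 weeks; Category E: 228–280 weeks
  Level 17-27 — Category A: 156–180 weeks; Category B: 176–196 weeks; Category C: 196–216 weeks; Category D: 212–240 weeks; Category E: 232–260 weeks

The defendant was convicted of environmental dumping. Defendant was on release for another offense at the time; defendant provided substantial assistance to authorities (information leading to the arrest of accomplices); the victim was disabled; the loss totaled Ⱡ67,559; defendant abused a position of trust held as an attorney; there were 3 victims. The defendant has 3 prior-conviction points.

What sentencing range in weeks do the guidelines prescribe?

Base offense level for environmental dumping: 14.
A1 applies (level before this adjustment is 14 ≥ 10, so +4): 14 + 4 = 18.
A2 applies: 18 + 2 = 20.
A3 applies: 20 − 3 = 17.
A4 applies: 17 + 2 = 19.
A5 applies (level before this adjustment is 19 ≥ 14, so +5): 19 + 5 = 24.
A6 does not apply.
A7 does not apply.
Final offense level: 24.
Criminal history: 3 prior points → Category A (0-3).
Level 24 falls in the 17-27 band.
Grid: Level 17-27 × Category A = 156-180 weeks.

156-180 weeks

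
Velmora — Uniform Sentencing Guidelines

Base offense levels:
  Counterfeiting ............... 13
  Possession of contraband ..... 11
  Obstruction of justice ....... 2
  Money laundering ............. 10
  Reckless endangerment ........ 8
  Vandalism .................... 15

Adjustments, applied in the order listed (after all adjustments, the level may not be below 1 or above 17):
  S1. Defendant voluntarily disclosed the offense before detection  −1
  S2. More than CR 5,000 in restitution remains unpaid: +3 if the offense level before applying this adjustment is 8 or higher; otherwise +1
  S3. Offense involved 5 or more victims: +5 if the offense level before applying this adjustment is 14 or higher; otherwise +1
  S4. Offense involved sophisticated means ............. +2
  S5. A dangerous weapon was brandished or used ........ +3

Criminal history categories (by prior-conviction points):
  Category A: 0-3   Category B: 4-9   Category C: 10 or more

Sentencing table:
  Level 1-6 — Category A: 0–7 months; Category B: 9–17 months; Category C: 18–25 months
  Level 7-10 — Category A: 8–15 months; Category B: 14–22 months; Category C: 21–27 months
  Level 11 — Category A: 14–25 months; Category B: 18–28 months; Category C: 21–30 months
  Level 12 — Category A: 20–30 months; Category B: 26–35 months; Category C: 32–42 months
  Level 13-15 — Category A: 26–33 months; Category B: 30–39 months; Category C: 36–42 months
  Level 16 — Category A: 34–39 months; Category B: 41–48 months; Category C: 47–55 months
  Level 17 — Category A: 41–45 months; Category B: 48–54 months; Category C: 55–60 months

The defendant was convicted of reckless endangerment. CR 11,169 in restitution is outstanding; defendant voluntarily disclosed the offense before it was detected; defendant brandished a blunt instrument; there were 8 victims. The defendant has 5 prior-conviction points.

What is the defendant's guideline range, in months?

Base offense level for reckless endangerment: 8.
S1 applies: 8 − 1 = 7.
S2 applies (level before this adjustment is 7 < 8, so +1): 7 + 1 = 8.
S3 applies (level before this adjustment is 8 < 14, so +1): 8 + 1 = 9.
S4 does not apply.
S5 applies: 9 + 3 = 12.
Final offense level: 12.
Criminal history: 5 prior points → Category B (4-9).
Level 12 falls in the 12 band.
Grid: Level 12 × Category B = 26-35 months.

26-35 months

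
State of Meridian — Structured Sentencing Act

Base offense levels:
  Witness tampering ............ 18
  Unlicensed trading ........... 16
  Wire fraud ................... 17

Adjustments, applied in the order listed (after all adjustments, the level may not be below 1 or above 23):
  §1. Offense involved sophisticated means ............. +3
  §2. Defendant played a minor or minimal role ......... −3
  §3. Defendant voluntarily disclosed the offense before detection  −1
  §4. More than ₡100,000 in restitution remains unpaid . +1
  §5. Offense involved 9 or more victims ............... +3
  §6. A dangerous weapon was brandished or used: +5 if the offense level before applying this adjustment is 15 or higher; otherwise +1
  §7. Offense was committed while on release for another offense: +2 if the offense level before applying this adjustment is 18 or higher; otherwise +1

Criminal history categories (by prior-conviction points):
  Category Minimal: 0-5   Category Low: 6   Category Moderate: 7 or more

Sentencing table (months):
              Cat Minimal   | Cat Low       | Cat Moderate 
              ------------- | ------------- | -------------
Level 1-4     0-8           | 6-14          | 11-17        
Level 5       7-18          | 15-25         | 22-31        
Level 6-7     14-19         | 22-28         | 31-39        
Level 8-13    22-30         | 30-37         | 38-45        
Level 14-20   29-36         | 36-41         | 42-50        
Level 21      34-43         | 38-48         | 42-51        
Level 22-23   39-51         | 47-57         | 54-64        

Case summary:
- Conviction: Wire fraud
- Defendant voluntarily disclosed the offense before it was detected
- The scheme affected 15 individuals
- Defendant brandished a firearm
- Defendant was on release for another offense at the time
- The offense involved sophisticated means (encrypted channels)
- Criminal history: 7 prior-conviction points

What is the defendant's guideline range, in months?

Base offense level for wire fraud: 17.
§1 applies: 17 + 3 = 20.
§3 applies: 20 − 1 = 19.
§4 does not apply.
§5 applies: 19 + 3 = 22.
§6 applies (level before this adjustment is 22 ≥ 15, so +5): 22 + 5 = 27.
§7 applies (level before this adjustment is 27 ≥ 18, so +2): 27 + 2 = 29.
Level 29 exceeds the maximum of 23; capped at 23.
Final offense level: 23.
Criminal history: 7 prior points → Category Moderate (7+).
Level 23 falls in the 22-23 band.
Grid: Level 22-23 × Category Moderate = 54-64 months.

54-64 months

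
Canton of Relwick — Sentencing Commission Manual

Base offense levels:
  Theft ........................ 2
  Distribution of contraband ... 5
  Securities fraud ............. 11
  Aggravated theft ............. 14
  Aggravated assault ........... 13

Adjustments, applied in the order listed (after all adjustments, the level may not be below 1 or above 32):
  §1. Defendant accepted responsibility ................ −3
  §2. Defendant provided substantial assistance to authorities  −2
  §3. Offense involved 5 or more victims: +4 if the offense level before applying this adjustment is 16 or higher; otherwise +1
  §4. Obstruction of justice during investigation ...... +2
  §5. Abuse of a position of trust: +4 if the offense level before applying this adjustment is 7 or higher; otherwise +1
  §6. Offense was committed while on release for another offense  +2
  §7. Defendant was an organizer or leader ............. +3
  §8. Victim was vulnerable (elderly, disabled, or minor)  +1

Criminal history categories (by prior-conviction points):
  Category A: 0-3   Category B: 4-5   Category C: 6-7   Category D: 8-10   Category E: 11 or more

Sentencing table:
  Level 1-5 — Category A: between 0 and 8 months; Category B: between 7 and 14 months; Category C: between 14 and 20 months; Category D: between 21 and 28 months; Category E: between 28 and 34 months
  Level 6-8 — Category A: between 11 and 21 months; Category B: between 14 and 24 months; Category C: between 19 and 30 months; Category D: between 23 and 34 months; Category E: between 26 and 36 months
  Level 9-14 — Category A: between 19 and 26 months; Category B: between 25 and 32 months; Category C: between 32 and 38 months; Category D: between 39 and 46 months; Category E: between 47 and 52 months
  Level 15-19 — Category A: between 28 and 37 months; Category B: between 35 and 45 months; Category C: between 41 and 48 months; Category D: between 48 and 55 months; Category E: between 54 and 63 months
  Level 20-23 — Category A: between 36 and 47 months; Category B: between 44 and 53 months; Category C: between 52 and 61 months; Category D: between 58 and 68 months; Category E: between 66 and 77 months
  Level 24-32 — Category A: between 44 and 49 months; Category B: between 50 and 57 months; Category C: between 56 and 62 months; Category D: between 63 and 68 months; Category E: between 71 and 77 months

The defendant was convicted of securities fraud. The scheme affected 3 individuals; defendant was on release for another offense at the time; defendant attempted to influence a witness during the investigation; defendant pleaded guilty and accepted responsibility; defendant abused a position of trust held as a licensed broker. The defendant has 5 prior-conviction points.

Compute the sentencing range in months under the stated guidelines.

35-45 months

Base offense level for securities fraud: 11.
§1 applies: 11 − 3 = 8.
§2 does not apply.
§4 applies: 8 + 2 = 10.
§5 applies (level before this adjustment is 10 ≥ 7, so +4): 10 + 4 = 14.
§6 applies: 14 + 2 = 16.
§8 does not apply.
Final offense level: 16.
Criminal history: 5 prior points → Category B (4-5).
Level 16 falls in the 15-19 band.
Grid: Level 15-19 × Category B = 35-45 months.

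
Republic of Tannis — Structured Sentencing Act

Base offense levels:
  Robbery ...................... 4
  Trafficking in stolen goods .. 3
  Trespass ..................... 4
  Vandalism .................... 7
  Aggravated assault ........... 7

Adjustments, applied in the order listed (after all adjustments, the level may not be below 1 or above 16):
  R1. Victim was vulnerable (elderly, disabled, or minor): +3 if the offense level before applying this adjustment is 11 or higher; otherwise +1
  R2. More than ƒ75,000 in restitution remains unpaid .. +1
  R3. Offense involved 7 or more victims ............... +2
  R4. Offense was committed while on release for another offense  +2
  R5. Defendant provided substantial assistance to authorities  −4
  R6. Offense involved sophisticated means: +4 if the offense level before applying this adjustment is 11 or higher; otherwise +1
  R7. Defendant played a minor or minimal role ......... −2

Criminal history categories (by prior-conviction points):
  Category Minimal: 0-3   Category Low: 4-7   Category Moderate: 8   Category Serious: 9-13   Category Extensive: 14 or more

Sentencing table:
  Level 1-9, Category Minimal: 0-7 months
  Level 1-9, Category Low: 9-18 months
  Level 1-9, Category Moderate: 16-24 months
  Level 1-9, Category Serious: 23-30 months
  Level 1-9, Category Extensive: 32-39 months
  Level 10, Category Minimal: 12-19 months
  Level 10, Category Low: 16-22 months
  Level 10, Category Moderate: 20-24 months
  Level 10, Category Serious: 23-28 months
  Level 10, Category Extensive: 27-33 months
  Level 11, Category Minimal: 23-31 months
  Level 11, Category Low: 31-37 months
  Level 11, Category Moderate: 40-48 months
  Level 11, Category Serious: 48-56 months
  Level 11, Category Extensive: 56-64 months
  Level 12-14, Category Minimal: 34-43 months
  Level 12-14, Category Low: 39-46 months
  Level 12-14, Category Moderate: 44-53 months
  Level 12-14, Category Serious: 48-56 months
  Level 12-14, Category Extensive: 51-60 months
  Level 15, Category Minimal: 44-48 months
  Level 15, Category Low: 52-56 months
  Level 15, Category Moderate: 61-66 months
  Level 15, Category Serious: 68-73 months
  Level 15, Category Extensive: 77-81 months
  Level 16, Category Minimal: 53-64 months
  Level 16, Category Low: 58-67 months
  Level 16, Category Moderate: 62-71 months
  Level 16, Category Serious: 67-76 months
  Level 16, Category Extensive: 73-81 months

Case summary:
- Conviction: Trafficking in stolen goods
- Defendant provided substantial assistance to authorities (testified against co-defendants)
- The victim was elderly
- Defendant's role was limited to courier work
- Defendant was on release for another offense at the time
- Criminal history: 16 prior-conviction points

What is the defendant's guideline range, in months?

Base offense level for trafficking in stolen goods: 3.
R1 applies (level before this adjustment is 3 < 11, so +1): 3 + 1 = 4.
R4 applies: 4 + 2 = 6.
R5 applies: 6 − 4 = 2.
R6 does not apply.
R7 applies: 2 − 2 = 0.
Level 0 is below the minimum of 1; floored at 1.
Final offense level: 1.
Criminal history: 16 prior points → Category Extensive (14+).
Level 1 falls in the 1-9 band.
Grid: Level 1-9 × Category Extensive = 32-39 months.

32-39 months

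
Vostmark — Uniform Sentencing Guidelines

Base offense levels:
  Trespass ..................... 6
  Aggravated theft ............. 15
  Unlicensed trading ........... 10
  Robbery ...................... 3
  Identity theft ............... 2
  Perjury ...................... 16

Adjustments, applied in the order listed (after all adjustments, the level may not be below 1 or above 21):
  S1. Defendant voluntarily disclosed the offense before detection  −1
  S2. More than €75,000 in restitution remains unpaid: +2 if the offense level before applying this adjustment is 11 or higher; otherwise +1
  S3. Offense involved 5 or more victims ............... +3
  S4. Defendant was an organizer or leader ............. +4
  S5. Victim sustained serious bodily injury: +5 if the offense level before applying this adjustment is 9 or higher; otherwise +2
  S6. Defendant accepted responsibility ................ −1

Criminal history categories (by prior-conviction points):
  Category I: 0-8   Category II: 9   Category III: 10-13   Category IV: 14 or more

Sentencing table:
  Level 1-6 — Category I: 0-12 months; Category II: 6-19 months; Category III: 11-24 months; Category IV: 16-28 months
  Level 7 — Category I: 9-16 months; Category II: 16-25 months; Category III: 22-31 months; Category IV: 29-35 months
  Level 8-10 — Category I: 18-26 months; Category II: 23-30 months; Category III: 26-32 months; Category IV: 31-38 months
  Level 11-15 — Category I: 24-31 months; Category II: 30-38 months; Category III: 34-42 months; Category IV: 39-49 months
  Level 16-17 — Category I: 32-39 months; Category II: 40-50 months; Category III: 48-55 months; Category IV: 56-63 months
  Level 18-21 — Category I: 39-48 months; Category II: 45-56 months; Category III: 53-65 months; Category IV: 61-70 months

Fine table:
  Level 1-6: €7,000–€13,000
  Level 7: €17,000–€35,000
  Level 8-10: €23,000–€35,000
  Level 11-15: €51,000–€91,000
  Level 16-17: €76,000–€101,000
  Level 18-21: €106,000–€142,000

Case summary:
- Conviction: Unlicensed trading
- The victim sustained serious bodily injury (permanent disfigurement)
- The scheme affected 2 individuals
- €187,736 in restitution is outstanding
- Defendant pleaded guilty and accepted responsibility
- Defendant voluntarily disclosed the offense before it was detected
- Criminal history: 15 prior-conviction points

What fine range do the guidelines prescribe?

€51,000–€91,000

Base offense level for unlicensed trading: 10.
S1 applies: 10 − 1 = 9.
S2 applies (level before this adjustment is 9 < 11, so +1): 9 + 1 = 10.
S4 does not apply.
S5 applies (level before this adjustment is 10 ≥ 9, so +5): 10 + 5 = 15.
S6 applies: 15 − 1 = 14.
Final offense level: 14.
Level 14 falls in the 11-15 band.
Fine table: Level 11-15 → €51,000–€91,000.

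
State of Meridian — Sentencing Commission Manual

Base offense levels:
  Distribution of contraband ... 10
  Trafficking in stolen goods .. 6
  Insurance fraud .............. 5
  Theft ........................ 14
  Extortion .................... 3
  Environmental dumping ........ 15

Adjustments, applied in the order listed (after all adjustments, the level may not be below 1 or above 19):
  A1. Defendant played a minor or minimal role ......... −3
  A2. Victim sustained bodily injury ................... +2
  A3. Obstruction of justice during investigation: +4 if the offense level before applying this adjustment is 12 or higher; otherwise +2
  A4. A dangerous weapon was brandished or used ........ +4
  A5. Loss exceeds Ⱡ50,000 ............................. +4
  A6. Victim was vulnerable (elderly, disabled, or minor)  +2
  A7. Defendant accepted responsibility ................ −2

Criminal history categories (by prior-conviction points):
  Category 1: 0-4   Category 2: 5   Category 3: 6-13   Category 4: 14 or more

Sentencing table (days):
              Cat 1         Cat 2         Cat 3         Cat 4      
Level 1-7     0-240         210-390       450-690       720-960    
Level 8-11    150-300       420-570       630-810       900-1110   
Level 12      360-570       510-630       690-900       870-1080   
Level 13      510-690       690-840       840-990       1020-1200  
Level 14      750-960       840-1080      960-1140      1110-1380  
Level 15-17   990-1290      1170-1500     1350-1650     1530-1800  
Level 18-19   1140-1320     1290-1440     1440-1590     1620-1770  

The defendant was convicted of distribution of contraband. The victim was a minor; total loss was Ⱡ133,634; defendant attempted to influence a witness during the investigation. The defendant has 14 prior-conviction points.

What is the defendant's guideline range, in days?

Base offense level for distribution of contraband: 10.
A1 does not apply.
A2 does not apply.
A3 applies (level before this adjustment is 10 < 12, so +2): 10 + 2 = 12.
A4 does not apply.
A5 applies: 12 + 4 = 16.
A6 applies: 16 + 2 = 18.
A7 does not apply.
Final offense level: 18.
Criminal history: 14 prior points → Category 4 (14+).
Level 18 falls in the 18-19 band.
Grid: Level 18-19 × Category 4 = 1620-1770 days.

1620-1770 days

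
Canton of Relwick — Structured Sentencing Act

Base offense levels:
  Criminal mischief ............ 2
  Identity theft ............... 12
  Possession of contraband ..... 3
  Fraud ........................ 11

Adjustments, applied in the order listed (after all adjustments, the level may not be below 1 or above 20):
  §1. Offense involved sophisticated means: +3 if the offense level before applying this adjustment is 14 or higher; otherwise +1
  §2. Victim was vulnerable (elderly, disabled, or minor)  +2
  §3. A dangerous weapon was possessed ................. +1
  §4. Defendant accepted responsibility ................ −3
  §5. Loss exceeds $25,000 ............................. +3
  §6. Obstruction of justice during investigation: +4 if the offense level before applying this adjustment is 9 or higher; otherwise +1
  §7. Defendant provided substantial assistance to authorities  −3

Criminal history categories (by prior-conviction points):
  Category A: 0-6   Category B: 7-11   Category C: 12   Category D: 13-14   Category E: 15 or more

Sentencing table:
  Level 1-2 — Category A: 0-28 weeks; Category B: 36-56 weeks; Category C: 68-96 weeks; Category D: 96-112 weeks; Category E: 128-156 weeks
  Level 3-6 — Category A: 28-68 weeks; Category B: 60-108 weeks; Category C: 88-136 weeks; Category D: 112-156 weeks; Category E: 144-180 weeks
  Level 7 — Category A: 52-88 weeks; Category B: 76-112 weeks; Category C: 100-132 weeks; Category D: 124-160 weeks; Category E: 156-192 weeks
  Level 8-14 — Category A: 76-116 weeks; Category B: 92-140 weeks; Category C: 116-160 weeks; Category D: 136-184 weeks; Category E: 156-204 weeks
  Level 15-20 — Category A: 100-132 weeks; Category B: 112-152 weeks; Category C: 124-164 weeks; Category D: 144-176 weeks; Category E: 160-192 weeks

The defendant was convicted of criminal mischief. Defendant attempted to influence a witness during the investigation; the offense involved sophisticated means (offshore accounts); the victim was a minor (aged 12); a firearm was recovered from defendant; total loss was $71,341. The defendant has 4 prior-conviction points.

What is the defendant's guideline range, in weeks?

Base offense level for criminal mischief: 2.
§1 applies (level before this adjustment is 2 < 14, so +1): 2 + 1 = 3.
§2 applies: 3 + 2 = 5.
§3 applies: 5 + 1 = 6.
§4 does not apply.
§5 applies: 6 + 3 = 9.
§6 applies (level before this adjustment is 9 ≥ 9, so +4): 9 + 4 = 13.
Final offense level: 13.
Criminal history: 4 prior points → Category A (0-6).
Level 13 falls in the 8-14 band.
Grid: Level 8-14 × Category A = 76-116 weeks.

76-116 weeks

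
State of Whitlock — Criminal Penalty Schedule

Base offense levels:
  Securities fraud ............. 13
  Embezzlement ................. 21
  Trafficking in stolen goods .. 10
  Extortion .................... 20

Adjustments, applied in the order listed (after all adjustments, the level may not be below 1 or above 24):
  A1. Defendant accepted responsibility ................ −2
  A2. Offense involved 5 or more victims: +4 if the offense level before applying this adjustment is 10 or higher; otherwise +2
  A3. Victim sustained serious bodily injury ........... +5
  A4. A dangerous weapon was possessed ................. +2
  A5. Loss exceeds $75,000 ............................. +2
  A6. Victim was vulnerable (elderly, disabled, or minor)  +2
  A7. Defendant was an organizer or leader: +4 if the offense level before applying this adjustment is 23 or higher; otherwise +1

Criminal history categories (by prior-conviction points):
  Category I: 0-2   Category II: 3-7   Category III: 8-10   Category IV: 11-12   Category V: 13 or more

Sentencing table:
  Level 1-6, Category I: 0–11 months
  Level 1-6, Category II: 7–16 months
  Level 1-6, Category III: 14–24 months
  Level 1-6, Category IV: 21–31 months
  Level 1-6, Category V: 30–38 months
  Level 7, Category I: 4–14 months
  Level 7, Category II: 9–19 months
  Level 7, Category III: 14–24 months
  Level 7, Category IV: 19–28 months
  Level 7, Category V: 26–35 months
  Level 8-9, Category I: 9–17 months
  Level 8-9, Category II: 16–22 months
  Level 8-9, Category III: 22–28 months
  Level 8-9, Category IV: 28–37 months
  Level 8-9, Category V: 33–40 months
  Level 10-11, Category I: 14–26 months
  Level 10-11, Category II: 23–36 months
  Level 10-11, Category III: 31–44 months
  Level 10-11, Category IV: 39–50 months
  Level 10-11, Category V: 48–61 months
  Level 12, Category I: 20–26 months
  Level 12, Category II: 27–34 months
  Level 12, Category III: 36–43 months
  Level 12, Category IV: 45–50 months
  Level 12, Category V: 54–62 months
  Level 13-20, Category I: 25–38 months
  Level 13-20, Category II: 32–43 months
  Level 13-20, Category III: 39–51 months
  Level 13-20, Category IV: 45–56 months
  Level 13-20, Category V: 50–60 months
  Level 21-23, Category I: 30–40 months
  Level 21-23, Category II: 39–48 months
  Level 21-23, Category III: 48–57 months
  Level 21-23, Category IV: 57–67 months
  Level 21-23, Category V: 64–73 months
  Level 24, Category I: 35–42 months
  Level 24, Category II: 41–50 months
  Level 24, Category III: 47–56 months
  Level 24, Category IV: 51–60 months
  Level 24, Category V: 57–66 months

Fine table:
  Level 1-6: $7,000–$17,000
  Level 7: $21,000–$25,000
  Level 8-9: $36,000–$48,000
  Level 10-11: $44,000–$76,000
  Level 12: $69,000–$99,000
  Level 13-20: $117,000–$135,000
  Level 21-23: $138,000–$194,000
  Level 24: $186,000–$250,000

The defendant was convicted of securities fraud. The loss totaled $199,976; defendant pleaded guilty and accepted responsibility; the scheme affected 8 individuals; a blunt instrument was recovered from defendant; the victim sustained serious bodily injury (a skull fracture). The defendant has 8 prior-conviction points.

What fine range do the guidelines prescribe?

$186,000–$250,000

Base offense level for securities fraud: 13.
A1 applies: 13 − 2 = 11.
A2 applies (level before this adjustment is 11 ≥ 10, so +4): 11 + 4 = 15.
A3 applies: 15 + 5 = 20.
A4 applies: 20 + 2 = 22.
A5 applies: 22 + 2 = 24.
A7 does not apply.
Final offense level: 24.
Level 24 falls in the 24 band.
Fine table: Level 24 → $186,000–$250,000.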